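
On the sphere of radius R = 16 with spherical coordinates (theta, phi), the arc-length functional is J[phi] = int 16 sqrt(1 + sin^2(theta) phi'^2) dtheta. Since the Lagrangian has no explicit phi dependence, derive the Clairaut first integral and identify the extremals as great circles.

On the sphere of radius R = 16 with spherical coordinates (θ, φ), the induced metric is
    ds^2 = 256(dθ^2 + sin^2(θ) dφ^2).
Parameterise by θ; the arc-length functional is
    J[φ] = ∫ 16 sqrt(1 + sin^2(θ) (dφ/dθ)^2) dθ,
so L = 16 sqrt(1 + sin^2(θ) φ'^2). Compute
    ∂L/∂φ = 0  (L has no explicit φ dependence),
    ∂L/∂φ' = 16 sin^2(θ) φ' / sqrt(1 + sin^2(θ) φ'^2).
Since ∂L/∂φ = 0, the Euler-Lagrange equation
    d/dθ(∂L/∂φ') − ∂L/∂φ = 0
reduces to d/dθ(∂L/∂φ') = 0, i.e. the momentum conjugate to φ is conserved:
    16 sin^2(θ) φ' / sqrt(1 + sin^2(θ) φ'^2) = C.
The overall factor of 16 is constant, so dividing through gives Clairaut's relation sin^2(θ) φ' / sqrt(1 + sin^2(θ) φ'^2) = C' (with C' = C/16). Solving for φ' and integrating gives the great-circle family
    cot(θ) = A cos(φ − φ_0),
i.e. the intersection of the sphere with a plane through the origin. The two constants A and φ_0 (equivalently C and one phase) are fixed by the two endpoint conditions.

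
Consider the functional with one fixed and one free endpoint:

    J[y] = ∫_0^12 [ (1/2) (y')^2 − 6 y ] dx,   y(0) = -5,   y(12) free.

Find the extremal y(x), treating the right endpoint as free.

The Lagrangian L = (1/2) (y')^2 − 6 y gives
    ∂L/∂y = −6,   ∂L/∂y' = y'.
Euler-Lagrange: d/dx(y') − (−6) = 0, i.e. y'' + 6 = 0, so
    y(x) = −(6/2) x^2 + C1 x + C2.
Fixed left endpoint y(0) = -5 ⇒ C2 = -5.
The right endpoint x = 12 is free, so the natural (transversality) condition is ∂L/∂y' |_{x=12} = 0, i.e. y'(12) = 0.
Compute y'(x) = −6 x + C1, so y'(12) = −72 + C1 = 0 ⇒ C1 = 72.
Therefore the extremal is
    y(x) = −3 x^2 + 72 x − 5.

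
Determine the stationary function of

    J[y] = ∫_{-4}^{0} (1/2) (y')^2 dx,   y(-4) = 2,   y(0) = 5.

The Lagrangian is L = (1/2) (y')^2.
Compute ∂L/∂y = 0, ∂L/∂y' = y'.
The Euler-Lagrange equation d/dx(∂L/∂y') − ∂L/∂y = 0 reduces to
    y'' = 0.
Its general solution is
    y(x) = A x + B,
with A, B fixed by the endpoint conditions.
Applying the endpoint conditions y(-4) = 2 and y(0) = 5: solve A·-4 + B = 2 and A·0 + B = 5. Subtracting gives A(0 − -4) = 5 − 2, so A = 3/4, and B = 2 − A·-4 = 5. Therefore
    y(x) = (3/4) x + 5.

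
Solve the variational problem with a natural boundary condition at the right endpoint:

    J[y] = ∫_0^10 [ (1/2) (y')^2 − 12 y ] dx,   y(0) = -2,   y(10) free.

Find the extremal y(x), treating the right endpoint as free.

The Lagrangian L = (1/2) (y')^2 − 12 y gives
    ∂L/∂y = −12,   ∂L/∂y' = y'.
Euler-Lagrange: d/dx(y') − (−12) = 0, i.e. y'' + 12 = 0, so
    y(x) = −(12/2) x^2 + C1 x + C2.
Fixed left endpoint y(0) = -2 ⇒ C2 = -2.
The right endpoint x = 10 is free, so the natural (transversality) condition is ∂L/∂y' |_{x=10} = 0, i.e. y'(10) = 0.
Compute y'(x) = −12 x + C1, so y'(10) = −120 + C1 = 0 ⇒ C1 = 120.
Therefore the extremal is
    y(x) = −6 x^2 + 120 x − 2.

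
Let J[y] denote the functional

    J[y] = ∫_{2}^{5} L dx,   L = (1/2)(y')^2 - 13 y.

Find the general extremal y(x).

The Lagrangian is L = (1/2)(y')^2 - 13 y.
∂L/∂y = -13.
∂L/∂y' = y'.
The Euler-Lagrange equation d/dx(∂L/∂y') − ∂L/∂y = 0 becomes:
    y'' + 13 = 0
General solution: y(x) = -(13/2) x^2 + A x + B, where A and B are arbitrary constants fixed by the endpoint conditions.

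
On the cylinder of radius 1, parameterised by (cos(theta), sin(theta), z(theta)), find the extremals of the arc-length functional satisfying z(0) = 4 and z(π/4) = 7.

Parameterise the cylinder of radius R = 1 as
    r(θ) = (cos θ, sin θ, z(θ)).
The arc-length element is
    ds = sqrt(1 + (dz/dθ)^2) dθ,
so the Lagrangian is L = sqrt(1 + z'^2).
L depends on z' only, not on z or θ, so ∂L/∂z = 0 and
    ∂L/∂z' = z' / sqrt(1 + z'^2).
The Euler-Lagrange equation gives
    d/dθ( z' / sqrt(1 + z'^2) ) = 0,
so z' is constant. Integrating once:
    z(θ) = a θ + b,
a helix on the cylinder (a straight line when the cylinder is unrolled). The constants a, b are determined by the endpoint conditions.
With endpoint conditions z(0) = 4 and z(π/4) = 7: from z(0) = b we get b = 4, and a·π/4 + 4 = 7 gives a = 12/π, so
    z(θ) = (12/π) θ + 4.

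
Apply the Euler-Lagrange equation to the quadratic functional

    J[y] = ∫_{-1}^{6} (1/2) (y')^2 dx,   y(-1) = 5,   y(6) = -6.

The Lagrangian is L = (1/2) (y')^2.
Compute ∂L/∂y = 0, ∂L/∂y' = y'.
The Euler-Lagrange equation d/dx(∂L/∂y') − ∂L/∂y = 0 reduces to
    y'' = 0.
Its general solution is
    y(x) = A x + B,
with A, B fixed by the endpoint conditions.
Applying the endpoint conditions y(-1) = 5 and y(6) = -6: solve A·-1 + B = 5 and A·6 + B = -6. Subtracting gives A(6 − -1) = -6 − 5, so A = -11/7, and B = 5 − A·-1 = 24/7. Therefore
    y(x) = (-11/7) x + 24/7.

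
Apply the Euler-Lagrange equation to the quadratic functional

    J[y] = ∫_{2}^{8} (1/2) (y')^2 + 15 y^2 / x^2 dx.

The Lagrangian is L = (1/2) (y')^2 + 15 y^2 / x^2.
Compute ∂L/∂y = 30y/x^2, ∂L/∂y' = y'.
The Euler-Lagrange equation d/dx(∂L/∂y') − ∂L/∂y = 0 reduces to
    y'' − 30/x^2 · y = 0  (x > 0).
Its general solution is
    y(x) = A x^6 + B x^(-5),
with A, B fixed by the endpoint conditions.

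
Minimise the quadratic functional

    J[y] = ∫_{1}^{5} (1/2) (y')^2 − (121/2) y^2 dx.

The Lagrangian is L = (1/2) (y')^2 − (121/2) y^2.
Compute ∂L/∂y = -121y, ∂L/∂y' = y'.
The Euler-Lagrange equation d/dx(∂L/∂y') − ∂L/∂y = 0 reduces to
    y'' + 121 y = 0.
Its general solution is
    y(x) = A sin(11x) + B cos(11x),
with A, B fixed by the endpoint conditions.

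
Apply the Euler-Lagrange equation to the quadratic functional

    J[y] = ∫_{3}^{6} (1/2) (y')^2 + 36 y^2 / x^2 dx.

The Lagrangian is L = (1/2) (y')^2 + 36 y^2 / x^2.
Compute ∂L/∂y = 72y/x^2, ∂L/∂y' = y'.
The Euler-Lagrange equation d/dx(∂L/∂y') − ∂L/∂y = 0 reduces to
    y'' − 72/x^2 · y = 0  (x > 0).
Its general solution is
    y(x) = A x^9 + B x^(-8),
with A, B fixed by the endpoint conditions.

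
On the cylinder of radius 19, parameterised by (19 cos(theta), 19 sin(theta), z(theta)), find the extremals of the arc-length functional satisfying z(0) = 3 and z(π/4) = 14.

Parameterise the cylinder of radius R = 19 as
    r(θ) = (19 cos θ, 19 sin θ, z(θ)).
The arc-length element is
    ds = sqrt(361 + (dz/dθ)^2) dθ,
so the Lagrangian is L = sqrt(361 + z'^2).
L depends on z' only, not on z or θ, so ∂L/∂z = 0 and
    ∂L/∂z' = z' / sqrt(361 + z'^2).
The Euler-Lagrange equation gives
    d/dθ( z' / sqrt(361 + z'^2) ) = 0,
so z' is constant. Integrating once:
    z(θ) = a θ + b,
a helix on the cylinder (a straight line when the cylinder is unrolled). The constants a, b are determined by the endpoint conditions.
With endpoint conditions z(0) = 3 and z(π/4) = 14: from z(0) = b we get b = 3, and a·π/4 + 3 = 14 gives a = 44/π, so
    z(θ) = (44/π) θ + 3.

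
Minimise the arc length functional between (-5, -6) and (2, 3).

Arc-length functional: J[y] = ∫ sqrt(1 + (y')^2) dx.
Lagrangian L = sqrt(1 + (y')^2) has no explicit y dependence, so ∂L/∂y = 0 and the Euler-Lagrange equation gives
    d/dx( y' / sqrt(1 + (y')^2) ) = 0  ⇒  y' / sqrt(1 + (y')^2) = const.
Hence y' is constant, so y(x) is affine.
Fitting the endpoints (-5, -6) and (2, 3):
    slope m = (3 − (-6)) / (2 − (-5)) = 9/7,
    intercept c = (-6) − m·(-5) = 3/7.
Extremal: y(x) = (9/7) x + 3/7.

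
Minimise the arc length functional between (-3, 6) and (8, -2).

Arc-length functional: J[y] = ∫ sqrt(1 + (y')^2) dx.
Lagrangian L = sqrt(1 + (y')^2) has no explicit y dependence, so ∂L/∂y = 0 and the Euler-Lagrange equation gives
    d/dx( y' / sqrt(1 + (y')^2) ) = 0  ⇒  y' / sqrt(1 + (y')^2) = const.
Hence y' is constant, so y(x) is affine.
Fitting the endpoints (-3, 6) and (8, -2):
    slope m = ((-2) − 6) / (8 − (-3)) = -8/11,
    intercept c = 6 − m·(-3) = 42/11.
Extremal: y(x) = (-8/11) x + 42/11.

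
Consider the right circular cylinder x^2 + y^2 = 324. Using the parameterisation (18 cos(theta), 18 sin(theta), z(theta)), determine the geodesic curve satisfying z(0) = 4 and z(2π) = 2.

Parameterise the cylinder of radius R = 18 as
    r(θ) = (18 cos θ, 18 sin θ, z(θ)).
The arc-length element is
    ds = sqrt(324 + (dz/dθ)^2) dθ,
so the Lagrangian is L = sqrt(324 + z'^2).
L depends on z' only, not on z or θ, so ∂L/∂z = 0 and
    ∂L/∂z' = z' / sqrt(324 + z'^2).
The Euler-Lagrange equation gives
    d/dθ( z' / sqrt(324 + z'^2) ) = 0,
so z' is constant. Integrating once:
    z(θ) = a θ + b,
a helix on the cylinder (a straight line when the cylinder is unrolled). The constants a, b are determined by the endpoint conditions.
With endpoint conditions z(0) = 4 and z(2π) = 2: from z(0) = b we get b = 4, and a·2π + 4 = 2 gives a = -1/π, so
    z(θ) = (-1/π) θ + 4.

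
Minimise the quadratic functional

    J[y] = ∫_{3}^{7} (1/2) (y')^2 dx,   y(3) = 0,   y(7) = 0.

The Lagrangian is L = (1/2) (y')^2.
Compute ∂L/∂y = 0, ∂L/∂y' = y'.
The Euler-Lagrange equation d/dx(∂L/∂y') − ∂L/∂y = 0 reduces to
    y'' = 0.
Its general solution is
    y(x) = A x + B,
with A, B fixed by the endpoint conditions.
Applying the endpoint conditions y(3) = 0 and y(7) = 0: solve A·3 + B = 0 and A·7 + B = 0. Subtracting gives A(7 − 3) = 0 − 0, so A = 0, and B = 0 − A·3 = 0. Therefore
    y(x) = 0.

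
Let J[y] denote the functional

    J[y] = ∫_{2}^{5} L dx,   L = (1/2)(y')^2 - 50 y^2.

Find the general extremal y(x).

The Lagrangian is L = (1/2)(y')^2 - 50 y^2.
∂L/∂y = -100y.
∂L/∂y' = y'.
The Euler-Lagrange equation d/dx(∂L/∂y') − ∂L/∂y = 0 becomes:
    y'' + 100 y = 0
General solution: y(x) = A sin(10x) + B cos(10x), where A and B are arbitrary constants fixed by the endpoint conditions.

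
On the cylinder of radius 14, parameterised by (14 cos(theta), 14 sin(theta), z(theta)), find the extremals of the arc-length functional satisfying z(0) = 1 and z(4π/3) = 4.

Parameterise the cylinder of radius R = 14 as
    r(θ) = (14 cos θ, 14 sin θ, z(θ)).
The arc-length element is
    ds = sqrt(196 + (dz/dθ)^2) dθ,
so the Lagrangian is L = sqrt(196 + z'^2).
L depends on z' only, not on z or θ, so ∂L/∂z = 0 and
    ∂L/∂z' = z' / sqrt(196 + z'^2).
The Euler-Lagrange equation gives
    d/dθ( z' / sqrt(196 + z'^2) ) = 0,
so z' is constant. Integrating once:
    z(θ) = a θ + b,
a helix on the cylinder (a straight line when the cylinder is unrolled). The constants a, b are determined by the endpoint conditions.
With endpoint conditions z(0) = 1 and z(4π/3) = 4: from z(0) = b we get b = 1, and a·4π/3 + 1 = 4 gives a = 9/(4π), so
    z(θ) = (9/(4π)) θ + 1.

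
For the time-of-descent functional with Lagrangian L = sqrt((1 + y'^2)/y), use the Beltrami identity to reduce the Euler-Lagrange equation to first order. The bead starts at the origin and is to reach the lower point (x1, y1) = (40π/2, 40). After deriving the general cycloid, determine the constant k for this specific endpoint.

The Lagrangian L = sqrt((1 + y'^2) / y) has no explicit x dependence, so the Beltrami identity applies:
    L − y' ∂L/∂y' = C.
Compute ∂L/∂y' = y' / sqrt(y (1 + y'^2)).
Substitute:
    sqrt((1 + y'^2)/y) − y'·y' / sqrt(y (1 + y'^2))
    = (1 + y'^2) / sqrt(y (1 + y'^2)) − y'^2 / sqrt(y (1 + y'^2))
    = 1 / sqrt(y (1 + y'^2)) = C.
Squaring and rearranging gives the first integral
    y (1 + y'^2) = 1/C^2 =: k   (constant).
Solving this first-order ODE by the substitution
    y = (k/2)(1 − cos θ)
yields the cycloid parameterisation
    x(θ) = (k/2)(θ − sin θ),   y(θ) = (k/2)(1 − cos θ).
The constant k is fixed by the endpoint condition.
Now fit the given lower endpoint (x1, y1) = (40π/2, 40). At the bottom of the first arch (θ = π), the parametric equations give
    y(π) = (k/2)(1 − cos π) = k,
    x(π) = (k/2)(π − sin π) = kπ/2.
Matching y(π) = 40 gives k = 40, consistent with x(π) = 40π/2. Therefore the specific cycloid is
    x(θ) = (40/2)(θ − sin θ),   y(θ) = (40/2)(1 − cos θ).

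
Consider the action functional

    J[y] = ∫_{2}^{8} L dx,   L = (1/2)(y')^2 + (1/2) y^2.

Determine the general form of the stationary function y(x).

The Lagrangian is L = (1/2)(y')^2 + (1/2) y^2.
∂L/∂y = y.
∂L/∂y' = y'.
The Euler-Lagrange equation d/dx(∂L/∂y') − ∂L/∂y = 0 becomes:
    y'' - y = 0
General solution: y(x) = A e^x + B e^(-x), where A and B are arbitrary constants fixed by the endpoint conditions.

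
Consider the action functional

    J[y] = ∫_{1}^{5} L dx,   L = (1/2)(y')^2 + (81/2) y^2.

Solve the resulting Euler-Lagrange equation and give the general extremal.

The Lagrangian is L = (1/2)(y')^2 + (81/2) y^2.
∂L/∂y = 81y.
∂L/∂y' = y'.
The Euler-Lagrange equation d/dx(∂L/∂y') − ∂L/∂y = 0 becomes:
    y'' - 81 y = 0
General solution: y(x) = A e^(9x) + B e^(-9x), where A and B are arbitrary constants fixed by the endpoint conditions.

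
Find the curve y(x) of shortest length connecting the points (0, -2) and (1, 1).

Arc-length functional: J[y] = ∫ sqrt(1 + (y')^2) dx.
Lagrangian L = sqrt(1 + (y')^2) has no explicit y dependence, so ∂L/∂y = 0 and the Euler-Lagrange equation gives
    d/dx( y' / sqrt(1 + (y')^2) ) = 0  ⇒  y' / sqrt(1 + (y')^2) = const.
Hence y' is constant, so y(x) is affine.
Fitting the endpoints (0, -2) and (1, 1):
    slope m = (1 − (-2)) / (1 − 0) = 3,
    intercept c = (-2) − m·0 = -2.
Extremal: y(x) = 3 x - 2.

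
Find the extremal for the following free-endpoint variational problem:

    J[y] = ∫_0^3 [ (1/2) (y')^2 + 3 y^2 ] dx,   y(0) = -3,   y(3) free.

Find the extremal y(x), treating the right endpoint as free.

The Lagrangian L = (1/2) (y')^2 + 3 y^2 gives
    ∂L/∂y = 6 y,   ∂L/∂y' = y'.
Euler-Lagrange: y'' − 6 y = 0.
With k = sqrt(6), the general solution is
    y(x) = A cosh(sqrt(6) x) + B sinh(sqrt(6) x).
Fixed left endpoint y(0) = -3 ⇒ A = -3.
The right endpoint x = 3 is free, so the natural (transversality) condition is ∂L/∂y' |_{x=3} = 0, i.e. y'(3) = 0.
Compute y'(x) = A k sinh(k x) + B k cosh(k x), so
    y'(3) = A k sinh(k·3) + B k cosh(k·3) = 0
    ⇒ B = −A tanh(k·3) = 3 tanh(sqrt(6)·3).
Therefore the extremal is
    y(x) = −3 cosh(sqrt(6) x) + 3 tanh(sqrt(6)·3) sinh(sqrt(6) x).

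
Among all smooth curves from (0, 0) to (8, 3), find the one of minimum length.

Arc-length functional: J[y] = ∫ sqrt(1 + (y')^2) dx.
Lagrangian L = sqrt(1 + (y')^2) has no explicit y dependence, so ∂L/∂y = 0 and the Euler-Lagrange equation gives
    d/dx( y' / sqrt(1 + (y')^2) ) = 0  ⇒  y' / sqrt(1 + (y')^2) = const.
Hence y' is constant, so y(x) is affine.
Fitting the endpoints (0, 0) and (8, 3):
    slope m = (3 − 0) / (8 − 0) = 3/8,
    intercept c = 0 − m·0 = 0.
Extremal: y(x) = (3/8) x.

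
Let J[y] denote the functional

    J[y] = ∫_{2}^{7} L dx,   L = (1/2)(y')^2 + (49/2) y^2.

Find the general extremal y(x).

The Lagrangian is L = (1/2)(y')^2 + (49/2) y^2.
∂L/∂y = 49y.
∂L/∂y' = y'.
The Euler-Lagrange equation d/dx(∂L/∂y') − ∂L/∂y = 0 becomes:
    y'' - 49 y = 0
General solution: y(x) = A e^(7x) + B e^(-7x), where A and B are arbitrary constants fixed by the endpoint conditions.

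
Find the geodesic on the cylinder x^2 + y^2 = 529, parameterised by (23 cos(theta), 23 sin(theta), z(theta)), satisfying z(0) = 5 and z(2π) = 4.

Parameterise the cylinder of radius R = 23 as
    r(θ) = (23 cos θ, 23 sin θ, z(θ)).
The arc-length element is
    ds = sqrt(529 + (dz/dθ)^2) dθ,
so the Lagrangian is L = sqrt(529 + z'^2).
L depends on z' only, not on z or θ, so ∂L/∂z = 0 and
    ∂L/∂z' = z' / sqrt(529 + z'^2).
The Euler-Lagrange equation gives
    d/dθ( z' / sqrt(529 + z'^2) ) = 0,
so z' is constant. Integrating once:
    z(θ) = a θ + b,
a helix on the cylinder (a straight line when the cylinder is unrolled). The constants a, b are determined by the endpoint conditions.
With endpoint conditions z(0) = 5 and z(2π) = 4: from z(0) = b we get b = 5, and a·2π + 5 = 4 gives a = -1/(2π), so
    z(θ) = (-1/(2π)) θ + 5.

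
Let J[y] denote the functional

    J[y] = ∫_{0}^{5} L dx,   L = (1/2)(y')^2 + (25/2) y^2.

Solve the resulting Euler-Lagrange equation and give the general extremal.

The Lagrangian is L = (1/2)(y')^2 + (25/2) y^2.
∂L/∂y = 25y.
∂L/∂y' = y'.
The Euler-Lagrange equation d/dx(∂L/∂y') − ∂L/∂y = 0 becomes:
    y'' - 25 y = 0
General solution: y(x) = A e^(5x) + B e^(-5x), where A and B are arbitrary constants fixed by the endpoint conditions.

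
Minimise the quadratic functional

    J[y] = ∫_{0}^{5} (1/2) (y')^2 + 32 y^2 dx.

The Lagrangian is L = (1/2) (y')^2 + 32 y^2.
Compute ∂L/∂y = 64y, ∂L/∂y' = y'.
The Euler-Lagrange equation d/dx(∂L/∂y') − ∂L/∂y = 0 reduces to
    y'' − 64 y = 0.
Its general solution is
    y(x) = A e^(8x) + B e^(−8x),
with A, B fixed by the endpoint conditions.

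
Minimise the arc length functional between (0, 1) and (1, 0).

Arc-length functional: J[y] = ∫ sqrt(1 + (y')^2) dx.
Lagrangian L = sqrt(1 + (y')^2) has no explicit y dependence, so ∂L/∂y = 0 and the Euler-Lagrange equation gives
    d/dx( y' / sqrt(1 + (y')^2) ) = 0  ⇒  y' / sqrt(1 + (y')^2) = const.
Hence y' is constant, so y(x) is affine.
Fitting the endpoints (0, 1) and (1, 0):
    slope m = (0 − 1) / (1 − 0) = -1,
    intercept c = 1 − m·0 = 1.
Extremal: y(x) = -x + 1.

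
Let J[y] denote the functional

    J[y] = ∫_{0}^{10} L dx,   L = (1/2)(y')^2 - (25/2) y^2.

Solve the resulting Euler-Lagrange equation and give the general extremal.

The Lagrangian is L = (1/2)(y')^2 - (25/2) y^2.
∂L/∂y = -25y.
∂L/∂y' = y'.
The Euler-Lagrange equation d/dx(∂L/∂y') − ∂L/∂y = 0 becomes:
    y'' + 25 y = 0
General solution: y(x) = A sin(5x) + B cos(5x), where A and B are arbitrary constants fixed by the endpoint conditions.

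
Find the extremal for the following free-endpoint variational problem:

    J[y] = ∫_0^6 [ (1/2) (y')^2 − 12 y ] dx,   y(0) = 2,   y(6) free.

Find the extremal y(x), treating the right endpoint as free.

The Lagrangian L = (1/2) (y')^2 − 12 y gives
    ∂L/∂y = −12,   ∂L/∂y' = y'.
Euler-Lagrange: d/dx(y') − (−12) = 0, i.e. y'' + 12 = 0, so
    y(x) = −(12/2) x^2 + C1 x + C2.
Fixed left endpoint y(0) = 2 ⇒ C2 = 2.
The right endpoint x = 6 is free, so the natural (transversality) condition is ∂L/∂y' |_{x=6} = 0, i.e. y'(6) = 0.
Compute y'(x) = −12 x + C1, so y'(6) = −72 + C1 = 0 ⇒ C1 = 72.
Therefore the extremal is
    y(x) = −6 x^2 + 72 x + 2.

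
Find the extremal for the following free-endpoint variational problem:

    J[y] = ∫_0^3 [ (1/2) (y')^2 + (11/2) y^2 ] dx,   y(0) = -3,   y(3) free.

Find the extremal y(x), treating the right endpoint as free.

The Lagrangian L = (1/2) (y')^2 + (11/2) y^2 gives
    ∂L/∂y = 11 y,   ∂L/∂y' = y'.
Euler-Lagrange: y'' − 11 y = 0.
With k = sqrt(11), the general solution is
    y(x) = A cosh(sqrt(11) x) + B sinh(sqrt(11) x).
Fixed left endpoint y(0) = -3 ⇒ A = -3.
The right endpoint x = 3 is free, so the natural (transversality) condition is ∂L/∂y' |_{x=3} = 0, i.e. y'(3) = 0.
Compute y'(x) = A k sinh(k x) + B k cosh(k x), so
    y'(3) = A k sinh(k·3) + B k cosh(k·3) = 0
    ⇒ B = −A tanh(k·3) = 3 tanh(sqrt(11)·3).
Therefore the extremal is
    y(x) = −3 cosh(sqrt(11) x) + 3 tanh(sqrt(11)·3) sinh(sqrt(11) x).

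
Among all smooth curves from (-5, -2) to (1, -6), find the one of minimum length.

Arc-length functional: J[y] = ∫ sqrt(1 + (y')^2) dx.
Lagrangian L = sqrt(1 + (y')^2) has no explicit y dependence, so ∂L/∂y = 0 and the Euler-Lagrange equation gives
    d/dx( y' / sqrt(1 + (y')^2) ) = 0  ⇒  y' / sqrt(1 + (y')^2) = const.
Hence y' is constant, so y(x) is affine.
Fitting the endpoints (-5, -2) and (1, -6):
    slope m = ((-6) − (-2)) / (1 − (-5)) = -2/3,
    intercept c = (-2) − m·(-5) = -16/3.
Extremal: y(x) = (-2/3) x - 16/3.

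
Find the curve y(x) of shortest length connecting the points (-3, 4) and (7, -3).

Arc-length functional: J[y] = ∫ sqrt(1 + (y')^2) dx.
Lagrangian L = sqrt(1 + (y')^2) has no explicit y dependence, so ∂L/∂y = 0 and the Euler-Lagrange equation gives
    d/dx( y' / sqrt(1 + (y')^2) ) = 0  ⇒  y' / sqrt(1 + (y')^2) = const.
Hence y' is constant, so y(x) is affine.
Fitting the endpoints (-3, 4) and (7, -3):
    slope m = ((-3) − 4) / (7 − (-3)) = -7/10,
    intercept c = 4 − m·(-3) = 19/10.
Extremal: y(x) = (-7/10) x + 19/10.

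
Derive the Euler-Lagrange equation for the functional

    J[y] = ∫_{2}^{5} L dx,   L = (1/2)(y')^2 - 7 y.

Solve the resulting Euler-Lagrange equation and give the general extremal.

The Lagrangian is L = (1/2)(y')^2 - 7 y.
∂L/∂y = -7.
∂L/∂y' = y'.
The Euler-Lagrange equation d/dx(∂L/∂y') − ∂L/∂y = 0 becomes:
    y'' + 7 = 0
General solution: y(x) = -(7/2) x^2 + A x + B, where A and B are arbitrary constants fixed by the endpoint conditions.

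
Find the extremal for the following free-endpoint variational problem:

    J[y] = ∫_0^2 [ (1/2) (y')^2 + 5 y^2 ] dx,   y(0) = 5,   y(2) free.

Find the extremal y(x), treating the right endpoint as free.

The Lagrangian L = (1/2) (y')^2 + 5 y^2 gives
    ∂L/∂y = 10 y,   ∂L/∂y' = y'.
Euler-Lagrange: y'' − 10 y = 0.
With k = sqrt(10), the general solution is
    y(x) = A cosh(sqrt(10) x) + B sinh(sqrt(10) x).
Fixed left endpoint y(0) = 5 ⇒ A = 5.
The right endpoint x = 2 is free, so the natural (transversality) condition is ∂L/∂y' |_{x=2} = 0, i.e. y'(2) = 0.
Compute y'(x) = A k sinh(k x) + B k cosh(k x), so
    y'(2) = A k sinh(k·2) + B k cosh(k·2) = 0
    ⇒ B = −A tanh(k·2) = − 5 tanh(sqrt(10)·2).
Therefore the extremal is
    y(x) = 5 cosh(sqrt(10) x) − 5 tanh(sqrt(10)·2) sinh(sqrt(10) x).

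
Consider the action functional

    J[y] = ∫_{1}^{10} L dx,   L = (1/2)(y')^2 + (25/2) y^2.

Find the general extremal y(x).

The Lagrangian is L = (1/2)(y')^2 + (25/2) y^2.
∂L/∂y = 25y.
∂L/∂y' = y'.
The Euler-Lagrange equation d/dx(∂L/∂y') − ∂L/∂y = 0 becomes:
    y'' - 25 y = 0
General solution: y(x) = A e^(5x) + B e^(-5x), where A and B are arbitrary constants fixed by the endpoint conditions.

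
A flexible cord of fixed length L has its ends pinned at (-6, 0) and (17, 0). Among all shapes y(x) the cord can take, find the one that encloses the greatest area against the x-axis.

Set up the augmented Lagrangian using a multiplier λ for the length constraint:
    F(y, y') = y − λ sqrt(1 + y'^2).
F has no explicit x dependence, so the Beltrami identity yields a first integral
    F − y' ∂F/∂y' = C.
Compute ∂F/∂y' = −λ y' / sqrt(1 + y'^2). Then
    y − λ sqrt(1 + y'^2) + λ y'^2 / sqrt(1 + y'^2) = C
    ⇒  y − λ / sqrt(1 + y'^2) = C.
Solving for y' and integrating gives
    (x − a)^2 + (y − b)^2 = λ^2,
a circular arc of radius λ. The constants a, b are determined by the endpoint conditions y(-6) = y(17) = 0, and λ is fixed implicitly by the length constraint
    ∫_{-6}^{17} sqrt(1 + y'^2) dx = L.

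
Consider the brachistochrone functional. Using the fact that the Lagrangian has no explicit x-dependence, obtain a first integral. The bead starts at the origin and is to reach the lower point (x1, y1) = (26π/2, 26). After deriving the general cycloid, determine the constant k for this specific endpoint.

The Lagrangian L = sqrt((1 + y'^2) / y) has no explicit x dependence, so the Beltrami identity applies:
    L − y' ∂L/∂y' = C.
Compute ∂L/∂y' = y' / sqrt(y (1 + y'^2)).
Substitute:
    sqrt((1 + y'^2)/y) − y'·y' / sqrt(y (1 + y'^2))
    = (1 + y'^2) / sqrt(y (1 + y'^2)) − y'^2 / sqrt(y (1 + y'^2))
    = 1 / sqrt(y (1 + y'^2)) = C.
Squaring and rearranging gives the first integral
    y (1 + y'^2) = 1/C^2 =: k   (constant).
Solving this first-order ODE by the substitution
    y = (k/2)(1 − cos θ)
yields the cycloid parameterisation
    x(θ) = (k/2)(θ − sin θ),   y(θ) = (k/2)(1 − cos θ).
The constant k is fixed by the endpoint condition.
Now fit the given lower endpoint (x1, y1) = (26π/2, 26). At the bottom of the first arch (θ = π), the parametric equations give
    y(π) = (k/2)(1 − cos π) = k,
    x(π) = (k/2)(π − sin π) = kπ/2.
Matching y(π) = 26 gives k = 26, consistent with x(π) = 26π/2. Therefore the specific cycloid is
    x(θ) = (26/2)(θ − sin θ),   y(θ) = (26/2)(1 − cos θ).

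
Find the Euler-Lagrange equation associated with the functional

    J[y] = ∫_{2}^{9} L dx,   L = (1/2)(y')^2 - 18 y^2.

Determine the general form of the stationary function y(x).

The Lagrangian is L = (1/2)(y')^2 - 18 y^2.
∂L/∂y = -36y.
∂L/∂y' = y'.
The Euler-Lagrange equation d/dx(∂L/∂y') − ∂L/∂y = 0 becomes:
    y'' + 36 y = 0
General solution: y(x) = A sin(6x) + B cos(6x), where A and B are arbitrary constants fixed by the endpoint conditions.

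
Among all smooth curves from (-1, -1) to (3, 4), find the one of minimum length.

Arc-length functional: J[y] = ∫ sqrt(1 + (y')^2) dx.
Lagrangian L = sqrt(1 + (y')^2) has no explicit y dependence, so ∂L/∂y = 0 and the Euler-Lagrange equation gives
    d/dx( y' / sqrt(1 + (y')^2) ) = 0  ⇒  y' / sqrt(1 + (y')^2) = const.
Hence y' is constant, so y(x) is affine.
Fitting the endpoints (-1, -1) and (3, 4):
    slope m = (4 − (-1)) / (3 − (-1)) = 5/4,
    intercept c = (-1) − m·(-1) = 1/4.
Extremal: y(x) = (5/4) x + 1/4.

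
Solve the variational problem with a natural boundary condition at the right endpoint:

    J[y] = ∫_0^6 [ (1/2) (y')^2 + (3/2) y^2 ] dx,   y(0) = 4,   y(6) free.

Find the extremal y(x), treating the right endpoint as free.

The Lagrangian L = (1/2) (y')^2 + (3/2) y^2 gives
    ∂L/∂y = 3 y,   ∂L/∂y' = y'.
Euler-Lagrange: y'' − 3 y = 0.
With k = sqrt(3), the general solution is
    y(x) = A cosh(sqrt(3) x) + B sinh(sqrt(3) x).
Fixed left endpoint y(0) = 4 ⇒ A = 4.
The right endpoint x = 6 is free, so the natural (transversality) condition is ∂L/∂y' |_{x=6} = 0, i.e. y'(6) = 0.
Compute y'(x) = A k sinh(k x) + B k cosh(k x), so
    y'(6) = A k sinh(k·6) + B k cosh(k·6) = 0
    ⇒ B = −A tanh(k·6) = − 4 tanh(sqrt(3)·6).
Therefore the extremal is
    y(x) = 4 cosh(sqrt(3) x) − 4 tanh(sqrt(3)·6) sinh(sqrt(3) x).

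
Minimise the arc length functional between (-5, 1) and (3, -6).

Arc-length functional: J[y] = ∫ sqrt(1 + (y')^2) dx.
Lagrangian L = sqrt(1 + (y')^2) has no explicit y dependence, so ∂L/∂y = 0 and the Euler-Lagrange equation gives
    d/dx( y' / sqrt(1 + (y')^2) ) = 0  ⇒  y' / sqrt(1 + (y')^2) = const.
Hence y' is constant, so y(x) is affine.
Fitting the endpoints (-5, 1) and (3, -6):
    slope m = ((-6) − 1) / (3 − (-5)) = -7/8,
    intercept c = 1 − m·(-5) = -27/8.
Extremal: y(x) = (-7/8) x - 27/8.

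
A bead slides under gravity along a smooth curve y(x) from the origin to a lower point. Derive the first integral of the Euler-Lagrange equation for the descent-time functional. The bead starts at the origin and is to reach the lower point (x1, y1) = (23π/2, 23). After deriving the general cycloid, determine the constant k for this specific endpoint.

The Lagrangian L = sqrt((1 + y'^2) / y) has no explicit x dependence, so the Beltrami identity applies:
    L − y' ∂L/∂y' = C.
Compute ∂L/∂y' = y' / sqrt(y (1 + y'^2)).
Substitute:
    sqrt((1 + y'^2)/y) − y'·y' / sqrt(y (1 + y'^2))
    = (1 + y'^2) / sqrt(y (1 + y'^2)) − y'^2 / sqrt(y (1 + y'^2))
    = 1 / sqrt(y (1 + y'^2)) = C.
Squaring and rearranging gives the first integral
    y (1 + y'^2) = 1/C^2 =: k   (constant).
Solving this first-order ODE by the substitution
    y = (k/2)(1 − cos θ)
yields the cycloid parameterisation
    x(θ) = (k/2)(θ − sin θ),   y(θ) = (k/2)(1 − cos θ).
The constant k is fixed by the endpoint condition.
Now fit the given lower endpoint (x1, y1) = (23π/2, 23). At the bottom of the first arch (θ = π), the parametric equations give
    y(π) = (k/2)(1 − cos π) = k,
    x(π) = (k/2)(π − sin π) = kπ/2.
Matching y(π) = 23 gives k = 23, consistent with x(π) = 23π/2. Therefore the specific cycloid is
    x(θ) = (23/2)(θ − sin θ),   y(θ) = (23/2)(1 − cos θ).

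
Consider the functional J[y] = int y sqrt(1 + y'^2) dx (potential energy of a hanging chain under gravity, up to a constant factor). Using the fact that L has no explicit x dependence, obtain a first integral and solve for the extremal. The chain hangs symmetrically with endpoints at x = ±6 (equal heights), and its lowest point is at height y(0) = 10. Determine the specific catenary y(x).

The Lagrangian L(y, y') = y sqrt(1 + y'^2) has no explicit x dependence, so the Beltrami identity applies:
    L − y' ∂L/∂y' = C.
Compute ∂L/∂y' = y · y' / sqrt(1 + y'^2). Then
    L − y' ∂L/∂y'
    = y sqrt(1 + y'^2) − y · y'^2 / sqrt(1 + y'^2)
    = y (1 + y'^2 − y'^2) / sqrt(1 + y'^2)
    = y / sqrt(1 + y'^2) = C.
Squaring gives y^2 = C^2 (1 + y'^2), i.e.
    y'^2 = y^2 / C^2 − 1.
Separating variables,
    dy / sqrt(y^2 − C^2) = dx / C,
and integrating gives arccosh(y / C) = (x − a)/C, so
    y(x) = C cosh((x − a)/C),
the catenary. The constants C and a are fixed by the two endpoint conditions (and, for the hanging-chain problem, the length constraint selects C).
Now fit the given data. The endpoints x = ±6 are symmetric at equal height, so the catenary is even about its minimum: a = 0 and y(x) = C cosh(x/C). The lowest point is y(0) = C cosh(0) = C, and we are told y(0) = 10, so C = 10. Therefore
    y(x) = 10 cosh(x/10),
and at the endpoints
    y(±6) = 10 cosh(6/10).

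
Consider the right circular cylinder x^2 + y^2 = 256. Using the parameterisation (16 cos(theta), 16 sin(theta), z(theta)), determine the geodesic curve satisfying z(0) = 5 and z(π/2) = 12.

Parameterise the cylinder of radius R = 16 as
    r(θ) = (16 cos θ, 16 sin θ, z(θ)).
The arc-length element is
    ds = sqrt(256 + (dz/dθ)^2) dθ,
so the Lagrangian is L = sqrt(256 + z'^2).
L depends on z' only, not on z or θ, so ∂L/∂z = 0 and
    ∂L/∂z' = z' / sqrt(256 + z'^2).
The Euler-Lagrange equation gives
    d/dθ( z' / sqrt(256 + z'^2) ) = 0,
so z' is constant. Integrating once:
    z(θ) = a θ + b,
a helix on the cylinder (a straight line when the cylinder is unrolled). The constants a, b are determined by the endpoint conditions.
With endpoint conditions z(0) = 5 and z(π/2) = 12: from z(0) = b we get b = 5, and a·π/2 + 5 = 12 gives a = 14/π, so
    z(θ) = (14/π) θ + 5.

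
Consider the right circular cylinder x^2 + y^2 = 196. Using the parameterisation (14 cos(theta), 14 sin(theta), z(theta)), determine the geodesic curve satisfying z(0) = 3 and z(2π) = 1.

Parameterise the cylinder of radius R = 14 as
    r(θ) = (14 cos θ, 14 sin θ, z(θ)).
The arc-length element is
    ds = sqrt(196 + (dz/dθ)^2) dθ,
so the Lagrangian is L = sqrt(196 + z'^2).
L depends on z' only, not on z or θ, so ∂L/∂z = 0 and
    ∂L/∂z' = z' / sqrt(196 + z'^2).
The Euler-Lagrange equation gives
    d/dθ( z' / sqrt(196 + z'^2) ) = 0,
so z' is constant. Integrating once:
    z(θ) = a θ + b,
a helix on the cylinder (a straight line when the cylinder is unrolled). The constants a, b are determined by the endpoint conditions.
With endpoint conditions z(0) = 3 and z(2π) = 1: from z(0) = b we get b = 3, and a·2π + 3 = 1 gives a = -1/π, so
    z(θ) = (-1/π) θ + 3.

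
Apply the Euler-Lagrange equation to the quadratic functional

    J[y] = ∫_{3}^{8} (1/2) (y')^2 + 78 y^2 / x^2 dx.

The Lagrangian is L = (1/2) (y')^2 + 78 y^2 / x^2.
Compute ∂L/∂y = 156y/x^2, ∂L/∂y' = y'.
The Euler-Lagrange equation d/dx(∂L/∂y') − ∂L/∂y = 0 reduces to
    y'' − 156/x^2 · y = 0  (x > 0).
Its general solution is
    y(x) = A x^13 + B x^(-12),
with A, B fixed by the endpoint conditions.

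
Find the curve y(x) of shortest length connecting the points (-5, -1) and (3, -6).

Arc-length functional: J[y] = ∫ sqrt(1 + (y')^2) dx.
Lagrangian L = sqrt(1 + (y')^2) has no explicit y dependence, so ∂L/∂y = 0 and the Euler-Lagrange equation gives
    d/dx( y' / sqrt(1 + (y')^2) ) = 0  ⇒  y' / sqrt(1 + (y')^2) = const.
Hence y' is constant, so y(x) is affine.
Fitting the endpoints (-5, -1) and (3, -6):
    slope m = ((-6) − (-1)) / (3 − (-5)) = -5/8,
    intercept c = (-1) − m·(-5) = -33/8.
Extremal: y(x) = (-5/8) x - 33/8.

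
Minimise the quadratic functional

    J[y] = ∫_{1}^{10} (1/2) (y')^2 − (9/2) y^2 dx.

The Lagrangian is L = (1/2) (y')^2 − (9/2) y^2.
Compute ∂L/∂y = -9y, ∂L/∂y' = y'.
The Euler-Lagrange equation d/dx(∂L/∂y') − ∂L/∂y = 0 reduces to
    y'' + 9 y = 0.
Its general solution is
    y(x) = A sin(3x) + B cos(3x),
with A, B fixed by the endpoint conditions.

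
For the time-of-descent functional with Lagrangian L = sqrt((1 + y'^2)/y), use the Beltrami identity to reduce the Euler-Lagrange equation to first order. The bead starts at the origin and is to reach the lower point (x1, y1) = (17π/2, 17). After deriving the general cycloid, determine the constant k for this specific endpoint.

The Lagrangian L = sqrt((1 + y'^2) / y) has no explicit x dependence, so the Beltrami identity applies:
    L − y' ∂L/∂y' = C.
Compute ∂L/∂y' = y' / sqrt(y (1 + y'^2)).
Substitute:
    sqrt((1 + y'^2)/y) − y'·y' / sqrt(y (1 + y'^2))
    = (1 + y'^2) / sqrt(y (1 + y'^2)) − y'^2 / sqrt(y (1 + y'^2))
    = 1 / sqrt(y (1 + y'^2)) = C.
Squaring and rearranging gives the first integral
    y (1 + y'^2) = 1/C^2 =: k   (constant).
Solving this first-order ODE by the substitution
    y = (k/2)(1 − cos θ)
yields the cycloid parameterisation
    x(θ) = (k/2)(θ − sin θ),   y(θ) = (k/2)(1 − cos θ).
The constant k is fixed by the endpoint condition.
Now fit the given lower endpoint (x1, y1) = (17π/2, 17). At the bottom of the first arch (θ = π), the parametric equations give
    y(π) = (k/2)(1 − cos π) = k,
    x(π) = (k/2)(π − sin π) = kπ/2.
Matching y(π) = 17 gives k = 17, consistent with x(π) = 17π/2. Therefore the specific cycloid is
    x(θ) = (17/2)(θ − sin θ),   y(θ) = (17/2)(1 − cos θ).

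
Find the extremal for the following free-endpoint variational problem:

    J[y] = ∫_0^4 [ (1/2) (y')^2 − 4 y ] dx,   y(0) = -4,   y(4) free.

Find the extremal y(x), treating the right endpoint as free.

The Lagrangian L = (1/2) (y')^2 − 4 y gives
    ∂L/∂y = −4,   ∂L/∂y' = y'.
Euler-Lagrange: d/dx(y') − (−4) = 0, i.e. y'' + 4 = 0, so
    y(x) = −(4/2) x^2 + C1 x + C2.
Fixed left endpoint y(0) = -4 ⇒ C2 = -4.
The right endpoint x = 4 is free, so the natural (transversality) condition is ∂L/∂y' |_{x=4} = 0, i.e. y'(4) = 0.
Compute y'(x) = −4 x + C1, so y'(4) = −16 + C1 = 0 ⇒ C1 = 16.
Therefore the extremal is
    y(x) = −2 x^2 + 16 x − 4.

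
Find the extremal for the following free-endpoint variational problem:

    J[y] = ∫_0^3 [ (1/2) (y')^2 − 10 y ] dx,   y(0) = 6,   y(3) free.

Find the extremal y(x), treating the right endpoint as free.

The Lagrangian L = (1/2) (y')^2 − 10 y gives
    ∂L/∂y = −10,   ∂L/∂y' = y'.
Euler-Lagrange: d/dx(y') − (−10) = 0, i.e. y'' + 10 = 0, so
    y(x) = −(10/2) x^2 + C1 x + C2.
Fixed left endpoint y(0) = 6 ⇒ C2 = 6.
The right endpoint x = 3 is free, so the natural (transversality) condition is ∂L/∂y' |_{x=3} = 0, i.e. y'(3) = 0.
Compute y'(x) = −10 x + C1, so y'(3) = −30 + C1 = 0 ⇒ C1 = 30.
Therefore the extremal is
    y(x) = −5 x^2 + 30 x + 6.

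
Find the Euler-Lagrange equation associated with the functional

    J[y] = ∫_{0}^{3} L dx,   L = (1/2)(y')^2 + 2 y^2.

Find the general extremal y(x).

The Lagrangian is L = (1/2)(y')^2 + 2 y^2.
∂L/∂y = 4y.
∂L/∂y' = y'.
The Euler-Lagrange equation d/dx(∂L/∂y') − ∂L/∂y = 0 becomes:
    y'' - 4 y = 0
General solution: y(x) = A e^(2x) + B e^(-2x), where A and B are arbitrary constants fixed by the endpoint conditions.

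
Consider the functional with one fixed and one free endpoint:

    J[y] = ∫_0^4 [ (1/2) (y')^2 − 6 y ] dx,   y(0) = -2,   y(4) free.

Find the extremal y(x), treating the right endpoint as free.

The Lagrangian L = (1/2) (y')^2 − 6 y gives
    ∂L/∂y = −6,   ∂L/∂y' = y'.
Euler-Lagrange: d/dx(y') − (−6) = 0, i.e. y'' + 6 = 0, so
    y(x) = −(6/2) x^2 + C1 x + C2.
Fixed left endpoint y(0) = -2 ⇒ C2 = -2.
The right endpoint x = 4 is free, so the natural (transversality) condition is ∂L/∂y' |_{x=4} = 0, i.e. y'(4) = 0.
Compute y'(x) = −6 x + C1, so y'(4) = −24 + C1 = 0 ⇒ C1 = 24.
Therefore the extremal is
    y(x) = −3 x^2 + 24 x − 2.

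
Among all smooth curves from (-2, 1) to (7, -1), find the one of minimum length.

Arc-length functional: J[y] = ∫ sqrt(1 + (y')^2) dx.
Lagrangian L = sqrt(1 + (y')^2) has no explicit y dependence, so ∂L/∂y = 0 and the Euler-Lagrange equation gives
    d/dx( y' / sqrt(1 + (y')^2) ) = 0  ⇒  y' / sqrt(1 + (y')^2) = const.
Hence y' is constant, so y(x) is affine.
Fitting the endpoints (-2, 1) and (7, -1):
    slope m = ((-1) − 1) / (7 − (-2)) = -2/9,
    intercept c = 1 − m·(-2) = 5/9.
Extremal: y(x) = (-2/9) x + 5/9.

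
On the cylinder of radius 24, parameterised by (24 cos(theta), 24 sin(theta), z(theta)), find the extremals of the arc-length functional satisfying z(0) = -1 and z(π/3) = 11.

Parameterise the cylinder of radius R = 24 as
    r(θ) = (24 cos θ, 24 sin θ, z(θ)).
The arc-length element is
    ds = sqrt(576 + (dz/dθ)^2) dθ,
so the Lagrangian is L = sqrt(576 + z'^2).
L depends on z' only, not on z or θ, so ∂L/∂z = 0 and
    ∂L/∂z' = z' / sqrt(576 + z'^2).
The Euler-Lagrange equation gives
    d/dθ( z' / sqrt(576 + z'^2) ) = 0,
so z' is constant. Integrating once:
    z(θ) = a θ + b,
a helix on the cylinder (a straight line when the cylinder is unrolled). The constants a, b are determined by the endpoint conditions.
With endpoint conditions z(0) = -1 and z(π/3) = 11: from z(0) = b we get b = -1, and a·π/3 + -1 = 11 gives a = 36/π, so
    z(θ) = (36/π) θ − 1.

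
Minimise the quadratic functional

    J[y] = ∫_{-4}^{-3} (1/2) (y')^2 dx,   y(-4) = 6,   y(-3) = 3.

The Lagrangian is L = (1/2) (y')^2.
Compute ∂L/∂y = 0, ∂L/∂y' = y'.
The Euler-Lagrange equation d/dx(∂L/∂y') − ∂L/∂y = 0 reduces to
    y'' = 0.
Its general solution is
    y(x) = A x + B,
with A, B fixed by the endpoint conditions.
Applying the endpoint conditions y(-4) = 6 and y(-3) = 3: solve A·-4 + B = 6 and A·-3 + B = 3. Subtracting gives A(-3 − -4) = 3 − 6, so A = -3, and B = 6 − A·-4 = -6. Therefore
    y(x) = -3 x - 6.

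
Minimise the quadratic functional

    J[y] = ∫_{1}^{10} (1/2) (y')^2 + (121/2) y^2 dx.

The Lagrangian is L = (1/2) (y')^2 + (121/2) y^2.
Compute ∂L/∂y = 121y, ∂L/∂y' = y'.
The Euler-Lagrange equation d/dx(∂L/∂y') − ∂L/∂y = 0 reduces to
    y'' − 121 y = 0.
Its general solution is
    y(x) = A e^(11x) + B e^(−11x),
with A, B fixed by the endpoint conditions.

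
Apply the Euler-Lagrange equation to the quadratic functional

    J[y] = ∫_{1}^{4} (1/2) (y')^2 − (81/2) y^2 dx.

The Lagrangian is L = (1/2) (y')^2 − (81/2) y^2.
Compute ∂L/∂y = -81y, ∂L/∂y' = y'.
The Euler-Lagrange equation d/dx(∂L/∂y') − ∂L/∂y = 0 reduces to
    y'' + 81 y = 0.
Its general solution is
    y(x) = A sin(9x) + B cos(9x),
with A, B fixed by the endpoint conditions.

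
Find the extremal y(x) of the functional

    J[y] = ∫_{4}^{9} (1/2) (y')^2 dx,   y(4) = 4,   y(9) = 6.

The Lagrangian is L = (1/2) (y')^2.
Compute ∂L/∂y = 0, ∂L/∂y' = y'.
The Euler-Lagrange equation d/dx(∂L/∂y') − ∂L/∂y = 0 reduces to
    y'' = 0.
Its general solution is
    y(x) = A x + B,
with A, B fixed by the endpoint conditions.
Applying the endpoint conditions y(4) = 4 and y(9) = 6: solve A·4 + B = 4 and A·9 + B = 6. Subtracting gives A(9 − 4) = 6 − 4, so A = 2/5, and B = 4 − A·4 = 12/5. Therefore
    y(x) = (2/5) x + 12/5.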